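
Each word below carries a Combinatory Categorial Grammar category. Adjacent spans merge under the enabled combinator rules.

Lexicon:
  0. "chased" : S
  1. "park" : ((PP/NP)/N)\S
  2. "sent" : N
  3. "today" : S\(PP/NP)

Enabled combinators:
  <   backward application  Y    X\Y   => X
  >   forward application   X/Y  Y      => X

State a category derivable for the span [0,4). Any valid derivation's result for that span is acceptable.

S

[0,4] S   <
  [0,3] PP/NP   >
    [0,2] (PP/NP)/N   <
      [0,1] "chased" : S
      [1,2] "park" : ((PP/NP)/N)\S
    [2,3] "sent" : N
  [3,4] "today" : S\(PP/NP)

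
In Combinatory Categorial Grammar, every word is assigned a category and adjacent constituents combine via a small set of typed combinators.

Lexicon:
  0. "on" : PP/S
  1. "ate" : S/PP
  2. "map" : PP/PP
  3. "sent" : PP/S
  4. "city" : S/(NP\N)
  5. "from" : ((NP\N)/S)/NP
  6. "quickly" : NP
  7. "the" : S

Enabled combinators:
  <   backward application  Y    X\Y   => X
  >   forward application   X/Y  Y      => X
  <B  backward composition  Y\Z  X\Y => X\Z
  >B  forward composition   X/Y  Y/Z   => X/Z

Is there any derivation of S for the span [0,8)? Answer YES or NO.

PP/S S/PP PP/PP PP/S S/(NP\N) ((NP\N)/S)/NP NP S
CKY chart[0,8] = {PP}; S ∉ chart

NO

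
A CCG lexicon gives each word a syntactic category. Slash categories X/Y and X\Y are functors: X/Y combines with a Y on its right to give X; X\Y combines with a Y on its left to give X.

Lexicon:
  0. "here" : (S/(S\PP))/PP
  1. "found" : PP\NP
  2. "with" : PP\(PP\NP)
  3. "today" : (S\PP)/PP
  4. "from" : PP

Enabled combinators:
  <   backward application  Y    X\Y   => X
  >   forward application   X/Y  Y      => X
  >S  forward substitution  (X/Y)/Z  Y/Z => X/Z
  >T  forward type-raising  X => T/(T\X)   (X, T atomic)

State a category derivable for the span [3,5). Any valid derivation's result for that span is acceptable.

[0,5] S   >
  [0,3] S/(S\PP)   >
    [0,1] "here" : (S/(S\PP))/PP
    [1,3] PP   <
      [1,2] "found" : PP\NP
      [2,3] "with" : PP\(PP\NP)
  [3,5] S\PP   >
    [3,4] "today" : (S\PP)/PP
    [4,5] "from" : PP

S\PP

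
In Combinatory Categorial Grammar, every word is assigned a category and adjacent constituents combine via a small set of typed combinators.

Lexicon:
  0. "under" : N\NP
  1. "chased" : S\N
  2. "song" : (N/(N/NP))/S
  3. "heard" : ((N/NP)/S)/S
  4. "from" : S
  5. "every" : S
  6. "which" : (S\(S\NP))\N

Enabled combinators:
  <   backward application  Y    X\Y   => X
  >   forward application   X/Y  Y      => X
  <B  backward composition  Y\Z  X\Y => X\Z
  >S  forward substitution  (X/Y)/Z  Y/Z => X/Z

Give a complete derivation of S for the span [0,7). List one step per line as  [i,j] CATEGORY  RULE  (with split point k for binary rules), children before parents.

[0,1] N\NP  lex  "under"
[1,2] S\N  lex  "chased"
[0,2] S\NP  <B  k=1
[2,3] (N/(N/NP))/S  lex  "song"
[3,4] ((N/NP)/S)/S  lex  "heard"
[4,5] S  lex  "from"
[3,5] (N/NP)/S  >  k=4
[2,5] N/S  >S  k=3
[5,6] S  lex  "every"
[2,6] N  >  k=5
[6,7] (S\(S\NP))\N  lex  "which"
[2,7] S\(S\NP)  <  k=6
[0,7] S  <  k=2

[0,7] S   <
  [0,2] S\NP   <B
    [0,1] "under" : N\NP
    [1,2] "chased" : S\N
  [2,7] S\(S\NP)   <
    [2,6] N   >
      [2,5] N/S   >S
        [2,3] "song" : (N/(N/NP))/S
        [3,5] (N/NP)/S   >
          [3,4] "heard" : ((N/NP)/S)/S
          [4,5] "from" : S
      [5,6] "every" : S
    [6,7] "which" : (S\(S\NP))\N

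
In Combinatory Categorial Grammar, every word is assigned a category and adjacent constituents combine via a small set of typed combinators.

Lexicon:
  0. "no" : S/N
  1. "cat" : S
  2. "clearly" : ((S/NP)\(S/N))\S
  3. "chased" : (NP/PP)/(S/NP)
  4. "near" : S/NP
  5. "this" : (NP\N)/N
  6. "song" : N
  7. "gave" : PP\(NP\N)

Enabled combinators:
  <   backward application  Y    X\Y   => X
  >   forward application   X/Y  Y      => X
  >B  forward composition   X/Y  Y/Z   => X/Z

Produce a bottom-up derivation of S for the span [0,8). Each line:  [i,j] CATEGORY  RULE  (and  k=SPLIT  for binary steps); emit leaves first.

[0,1] S/N  lex  "no"
[1,2] S  lex  "cat"
[2,3] ((S/NP)\(S/N))\S  lex  "clearly"
[1,3] (S/NP)\(S/N)  <  k=2
[0,3] S/NP  <  k=1
[3,4] (NP/PP)/(S/NP)  lex  "chased"
[4,5] S/NP  lex  "near"
[3,5] NP/PP  >  k=4
[5,6] (NP\N)/N  lex  "this"
[6,7] N  lex  "song"
[5,7] NP\N  >  k=6
[7,8] PP\(NP\N)  lex  "gave"
[5,8] PP  <  k=7
[3,8] NP  >  k=5
[0,8] S  >  k=3

[0,8] S   >
  [0,3] S/NP   <
    [0,1] "no" : S/N
    [1,3] (S/NP)\(S/N)   <
      [1,2] "cat" : S
      [2,3] "clearly" : ((S/NP)\(S/N))\S
  [3,8] NP   >
    [3,5] NP/PP   >
      [3,4] "chased" : (NP/PP)/(S/NP)
      [4,5] "near" : S/NP
    [5,8] PP   <
      [5,7] NP\N   >
        [5,6] "this" : (NP\N)/N
        [6,7] "song" : N
      [7,8] "gave" : PP\(NP\N)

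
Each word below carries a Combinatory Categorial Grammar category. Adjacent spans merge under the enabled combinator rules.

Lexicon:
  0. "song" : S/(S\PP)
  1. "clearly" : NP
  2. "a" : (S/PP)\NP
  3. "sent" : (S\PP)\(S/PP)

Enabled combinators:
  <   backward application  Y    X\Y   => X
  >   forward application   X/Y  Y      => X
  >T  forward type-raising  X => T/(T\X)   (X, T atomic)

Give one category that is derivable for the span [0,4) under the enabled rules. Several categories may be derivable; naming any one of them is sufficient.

[0,4] S   >
  [0,1] "song" : S/(S\PP)
  [1,4] S\PP   <
    [1,3] S/PP   <
      [1,2] "clearly" : NP
      [2,3] "a" : (S/PP)\NP
    [3,4] "sent" : (S\PP)\(S/PP)

S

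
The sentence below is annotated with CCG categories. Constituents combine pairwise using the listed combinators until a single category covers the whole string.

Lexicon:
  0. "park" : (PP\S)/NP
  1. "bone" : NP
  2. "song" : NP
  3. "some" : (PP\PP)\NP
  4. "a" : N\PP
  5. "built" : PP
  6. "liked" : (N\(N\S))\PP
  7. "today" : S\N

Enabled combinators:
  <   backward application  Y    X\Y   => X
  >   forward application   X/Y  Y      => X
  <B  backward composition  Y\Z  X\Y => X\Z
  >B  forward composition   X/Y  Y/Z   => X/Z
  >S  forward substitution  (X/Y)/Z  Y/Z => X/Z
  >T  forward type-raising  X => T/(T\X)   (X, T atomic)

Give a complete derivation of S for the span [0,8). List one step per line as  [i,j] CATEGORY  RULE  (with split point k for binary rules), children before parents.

[0,8] S   <
  [0,7] N   <
    [0,5] N\S   <B
      [0,2] PP\S   >
        [0,1] "park" : (PP\S)/NP
        [1,2] "bone" : NP
      [2,5] N\PP   <B
        [2,4] PP\PP   <
          [2,3] "song" : NP
          [3,4] "some" : (PP\PP)\NP
        [4,5] "a" : N\PP
    [5,7] N\(N\S)   <
      [5,6] "built" : PP
      [6,7] "liked" : (N\(N\S))\PP
  [7,8] "today" : S\N

[0,1] (PP\S)/NP  lex  "park"
[1,2] NP  lex  "bone"
[0,2] PP\S  >  k=1
[2,3] NP  lex  "song"
[3,4] (PP\PP)\NP  lex  "some"
[2,4] PP\PP  <  k=3
[4,5] N\PP  lex  "a"
[2,5] N\PP  <B  k=4
[0,5] N\S  <B  k=2
[5,6] PP  lex  "built"
[6,7] (N\(N\S))\PP  lex  "liked"
[5,7] N\(N\S)  <  k=6
[0,7] N  <  k=5
[7,8] S\N  lex  "today"
[0,8] S  <  k=7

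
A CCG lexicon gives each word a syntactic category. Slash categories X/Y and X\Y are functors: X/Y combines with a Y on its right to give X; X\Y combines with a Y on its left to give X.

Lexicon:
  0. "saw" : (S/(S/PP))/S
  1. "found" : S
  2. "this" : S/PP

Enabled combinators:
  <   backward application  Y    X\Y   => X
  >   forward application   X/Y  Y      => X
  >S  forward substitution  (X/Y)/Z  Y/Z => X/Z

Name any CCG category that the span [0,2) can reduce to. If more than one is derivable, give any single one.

[0,3] S   >
  [0,2] S/(S/PP)   >
    [0,1] "saw" : (S/(S/PP))/S
    [1,2] "found" : S
  [2,3] "this" : S/PP

S/(S/PP)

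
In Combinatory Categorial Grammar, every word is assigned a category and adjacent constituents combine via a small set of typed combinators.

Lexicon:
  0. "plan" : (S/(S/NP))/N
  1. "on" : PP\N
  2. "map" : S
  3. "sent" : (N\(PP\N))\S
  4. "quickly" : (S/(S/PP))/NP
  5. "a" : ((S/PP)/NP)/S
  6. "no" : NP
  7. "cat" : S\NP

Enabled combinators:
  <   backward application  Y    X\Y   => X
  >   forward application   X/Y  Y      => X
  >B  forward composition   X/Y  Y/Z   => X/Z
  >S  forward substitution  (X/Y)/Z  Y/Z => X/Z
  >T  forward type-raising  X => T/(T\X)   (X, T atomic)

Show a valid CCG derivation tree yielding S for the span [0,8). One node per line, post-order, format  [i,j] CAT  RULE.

[0,1] (S/(S/NP))/N  lex  "plan"
[1,2] PP\N  lex  "on"
[2,3] S  lex  "map"
[3,4] (N\(PP\N))\S  lex  "sent"
[2,4] N\(PP\N)  <  k=3
[1,4] N  <  k=2
[0,4] S/(S/NP)  >  k=1
[4,5] (S/(S/PP))/NP  lex  "quickly"
[5,6] ((S/PP)/NP)/S  lex  "a"
[6,7] NP  lex  "no"
[7,8] S\NP  lex  "cat"
[6,8] S  <  k=7
[5,8] (S/PP)/NP  >  k=6
[4,8] S/NP  >S  k=5
[0,8] S  >  k=4

[0,8] S   >
  [0,4] S/(S/NP)   >
    [0,1] "plan" : (S/(S/NP))/N
    [1,4] N   <
      [1,2] "on" : PP\N
      [2,4] N\(PP\N)   <
        [2,3] "map" : S
        [3,4] "sent" : (N\(PP\N))\S
  [4,8] S/NP   >S
    [4,5] "quickly" : (S/(S/PP))/NP
    [5,8] (S/PP)/NP   >
      [5,6] "a" : ((S/PP)/NP)/S
      [6,8] S   <
        [6,7] "no" : NP
        [7,8] "cat" : S\NP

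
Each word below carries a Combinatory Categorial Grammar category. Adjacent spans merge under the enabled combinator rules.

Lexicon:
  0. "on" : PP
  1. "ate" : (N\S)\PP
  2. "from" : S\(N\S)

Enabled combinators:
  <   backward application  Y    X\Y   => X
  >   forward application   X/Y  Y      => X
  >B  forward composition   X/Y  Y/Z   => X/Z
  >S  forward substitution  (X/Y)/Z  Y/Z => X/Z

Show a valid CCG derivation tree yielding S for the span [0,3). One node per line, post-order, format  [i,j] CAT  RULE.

[0,3] S   <
  [0,2] N\S   <
    [0,1] "on" : PP
    [1,2] "ate" : (N\S)\PP
  [2,3] "from" : S\(N\S)

[0,1] PP  lex  "on"
[1,2] (N\S)\PP  lex  "ate"
[0,2] N\S  <  k=1
[2,3] S\(N\S)  lex  "from"
[0,3] S  <  k=2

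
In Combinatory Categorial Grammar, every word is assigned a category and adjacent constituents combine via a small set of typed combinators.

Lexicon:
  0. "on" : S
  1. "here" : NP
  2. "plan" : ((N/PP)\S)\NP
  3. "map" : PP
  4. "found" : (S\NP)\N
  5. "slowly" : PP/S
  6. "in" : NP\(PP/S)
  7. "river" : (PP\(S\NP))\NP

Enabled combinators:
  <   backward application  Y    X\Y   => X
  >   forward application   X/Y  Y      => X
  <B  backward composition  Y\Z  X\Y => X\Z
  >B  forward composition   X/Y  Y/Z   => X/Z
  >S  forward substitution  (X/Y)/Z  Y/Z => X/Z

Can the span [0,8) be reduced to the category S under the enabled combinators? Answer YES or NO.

NO

S NP ((N/PP)\S)\NP PP (S\NP)\N PP/S NP\(PP/S) (PP\(S\NP))\NP
CKY chart[0,8] = {PP}; S ∉ chart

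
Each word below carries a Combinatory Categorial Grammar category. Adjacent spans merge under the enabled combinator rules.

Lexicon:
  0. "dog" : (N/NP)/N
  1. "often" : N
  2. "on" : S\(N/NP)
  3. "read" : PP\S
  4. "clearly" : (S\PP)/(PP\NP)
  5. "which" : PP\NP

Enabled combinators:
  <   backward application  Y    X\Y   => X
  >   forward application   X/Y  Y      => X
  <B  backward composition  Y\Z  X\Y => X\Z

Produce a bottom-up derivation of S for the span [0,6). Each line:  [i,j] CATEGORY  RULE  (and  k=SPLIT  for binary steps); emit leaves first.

[0,1] (N/NP)/N  lex  "dog"
[1,2] N  lex  "often"
[0,2] N/NP  >  k=1
[2,3] S\(N/NP)  lex  "on"
[0,3] S  <  k=2
[3,4] PP\S  lex  "read"
[0,4] PP  <  k=3
[4,5] (S\PP)/(PP\NP)  lex  "clearly"
[5,6] PP\NP  lex  "which"
[4,6] S\PP  >  k=5
[0,6] S  <  k=4

[0,6] S   <
  [0,4] PP   <
    [0,3] S   <
      [0,2] N/NP   >
        [0,1] "dog" : (N/NP)/N
        [1,2] "often" : N
      [2,3] "on" : S\(N/NP)
    [3,4] "read" : PP\S
  [4,6] S\PP   >
    [4,5] "clearly" : (S\PP)/(PP\NP)
    [5,6] "which" : PP\NP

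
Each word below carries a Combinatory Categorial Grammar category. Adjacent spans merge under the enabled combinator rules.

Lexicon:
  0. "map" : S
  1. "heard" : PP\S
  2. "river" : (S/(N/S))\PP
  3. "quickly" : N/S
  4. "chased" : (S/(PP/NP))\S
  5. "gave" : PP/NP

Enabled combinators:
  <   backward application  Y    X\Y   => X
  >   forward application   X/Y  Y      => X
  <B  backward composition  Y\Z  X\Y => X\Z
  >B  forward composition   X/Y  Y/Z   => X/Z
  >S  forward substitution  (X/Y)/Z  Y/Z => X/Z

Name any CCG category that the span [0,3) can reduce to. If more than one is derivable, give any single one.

S/(N/S)

[0,6] S   >
  [0,5] S/(PP/NP)   <
    [0,4] S   >
      [0,3] S/(N/S)   <
        [0,2] PP   <
          [0,1] "map" : S
          [1,2] "heard" : PP\S
        [2,3] "river" : (S/(N/S))\PP
      [3,4] "quickly" : N/S
    [4,5] "chased" : (S/(PP/NP))\S
  [5,6] "gave" : PP/NP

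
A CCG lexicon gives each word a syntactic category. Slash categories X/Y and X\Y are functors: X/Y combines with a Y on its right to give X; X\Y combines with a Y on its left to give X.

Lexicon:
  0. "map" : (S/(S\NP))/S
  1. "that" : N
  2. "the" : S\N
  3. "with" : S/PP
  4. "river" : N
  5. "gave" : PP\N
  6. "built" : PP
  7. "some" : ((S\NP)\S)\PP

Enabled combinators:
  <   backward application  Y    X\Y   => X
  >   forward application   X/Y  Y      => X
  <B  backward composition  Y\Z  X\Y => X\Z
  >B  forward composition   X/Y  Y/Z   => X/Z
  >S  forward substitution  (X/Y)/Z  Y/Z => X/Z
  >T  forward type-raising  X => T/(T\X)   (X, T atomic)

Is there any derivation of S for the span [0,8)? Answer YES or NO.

YES

[0,8] S   >
  [0,3] S/(S\NP)   >
    [0,1] "map" : (S/(S\NP))/S
    [1,3] S   <
      [1,2] "that" : N
      [2,3] "the" : S\N
  [3,8] S\NP   <
    [3,6] S   >
      [3,4] "with" : S/PP
      [4,6] PP   >
        [4,5] PP/(PP\N)   >T
          [4,5] "river" : N
        [5,6] "gave" : PP\N
    [6,8] (S\NP)\S   <
      [6,7] "built" : PP
      [7,8] "some" : ((S\NP)\S)\PP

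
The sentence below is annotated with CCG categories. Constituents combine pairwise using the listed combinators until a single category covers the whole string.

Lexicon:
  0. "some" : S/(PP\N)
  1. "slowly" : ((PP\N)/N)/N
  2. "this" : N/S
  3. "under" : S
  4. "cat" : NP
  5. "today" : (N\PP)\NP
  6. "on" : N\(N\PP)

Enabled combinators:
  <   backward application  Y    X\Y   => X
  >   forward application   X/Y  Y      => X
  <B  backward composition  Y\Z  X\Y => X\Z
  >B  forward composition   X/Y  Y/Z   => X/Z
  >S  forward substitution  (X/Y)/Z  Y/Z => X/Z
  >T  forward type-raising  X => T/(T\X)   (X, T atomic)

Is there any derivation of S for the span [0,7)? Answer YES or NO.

[0,7] S   >
  [0,4] S/N   >B
    [0,1] "some" : S/(PP\N)
    [1,4] (PP\N)/N   >
      [1,2] "slowly" : ((PP\N)/N)/N
      [2,4] N   >
        [2,3] "this" : N/S
        [3,4] "under" : S
  [4,7] N   <
    [4,5] "cat" : NP
    [5,7] N\NP   <B
      [5,6] "today" : (N\PP)\NP
      [6,7] "on" : N\(N\PP)

YES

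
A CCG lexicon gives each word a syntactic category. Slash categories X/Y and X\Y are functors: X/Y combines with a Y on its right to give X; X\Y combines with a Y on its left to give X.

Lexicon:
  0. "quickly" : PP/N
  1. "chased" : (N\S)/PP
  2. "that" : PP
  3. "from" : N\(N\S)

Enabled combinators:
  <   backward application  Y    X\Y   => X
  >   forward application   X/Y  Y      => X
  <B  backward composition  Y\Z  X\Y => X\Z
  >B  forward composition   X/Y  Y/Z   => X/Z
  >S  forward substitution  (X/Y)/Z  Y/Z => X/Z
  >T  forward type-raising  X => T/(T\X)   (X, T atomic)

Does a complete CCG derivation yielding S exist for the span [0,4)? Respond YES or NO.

PP/N (N\S)/PP PP N\(N\S)
CKY chart[0,4] = {N/(N\PP), NP/(NP\PP), PP, PP/(N\N), PP/(PP\PP), S/(S\PP)}; S ∉ chart

NO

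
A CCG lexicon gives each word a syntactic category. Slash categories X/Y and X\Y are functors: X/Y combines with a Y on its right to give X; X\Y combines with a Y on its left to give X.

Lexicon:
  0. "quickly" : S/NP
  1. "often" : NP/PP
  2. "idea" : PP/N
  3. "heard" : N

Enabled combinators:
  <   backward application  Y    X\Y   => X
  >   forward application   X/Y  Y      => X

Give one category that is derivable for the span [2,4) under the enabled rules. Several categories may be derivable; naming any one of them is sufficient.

[0,4] S   >
  [0,1] "quickly" : S/NP
  [1,4] NP   >
    [1,2] "often" : NP/PP
    [2,4] PP   >
      [2,3] "idea" : PP/N
      [3,4] "heard" : N

PP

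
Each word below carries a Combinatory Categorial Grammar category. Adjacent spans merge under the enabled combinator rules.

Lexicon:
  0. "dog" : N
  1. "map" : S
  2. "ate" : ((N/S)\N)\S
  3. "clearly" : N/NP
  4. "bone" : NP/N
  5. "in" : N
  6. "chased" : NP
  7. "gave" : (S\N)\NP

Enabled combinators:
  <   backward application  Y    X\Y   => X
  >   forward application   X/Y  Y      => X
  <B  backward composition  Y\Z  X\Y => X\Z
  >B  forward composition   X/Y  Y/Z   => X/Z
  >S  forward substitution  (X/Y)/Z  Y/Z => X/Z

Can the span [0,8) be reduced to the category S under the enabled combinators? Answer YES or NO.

NO

N S ((N/S)\N)\S N/NP NP/N N NP (S\N)\NP
CKY chart[0,8] = {N}; S ∉ chart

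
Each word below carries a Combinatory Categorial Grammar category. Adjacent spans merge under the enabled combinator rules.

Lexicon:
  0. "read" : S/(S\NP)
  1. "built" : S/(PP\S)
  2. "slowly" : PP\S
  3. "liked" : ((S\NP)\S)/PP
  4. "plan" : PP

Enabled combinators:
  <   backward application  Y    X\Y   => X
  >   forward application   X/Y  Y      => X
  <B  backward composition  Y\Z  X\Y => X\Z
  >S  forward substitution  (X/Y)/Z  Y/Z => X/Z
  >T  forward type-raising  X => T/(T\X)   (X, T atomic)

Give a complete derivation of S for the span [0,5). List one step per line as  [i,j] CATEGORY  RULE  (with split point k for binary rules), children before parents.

[0,1] S/(S\NP)  lex  "read"
[1,2] S/(PP\S)  lex  "built"
[2,3] PP\S  lex  "slowly"
[1,3] S  >  k=2
[3,4] ((S\NP)\S)/PP  lex  "liked"
[4,5] PP  lex  "plan"
[3,5] (S\NP)\S  >  k=4
[1,5] S\NP  <  k=3
[0,5] S  >  k=1

[0,5] S   >
  [0,1] "read" : S/(S\NP)
  [1,5] S\NP   <
    [1,3] S   >
      [1,2] "built" : S/(PP\S)
      [2,3] "slowly" : PP\S
    [3,5] (S\NP)\S   >
      [3,4] "liked" : ((S\NP)\S)/PP
      [4,5] "plan" : PP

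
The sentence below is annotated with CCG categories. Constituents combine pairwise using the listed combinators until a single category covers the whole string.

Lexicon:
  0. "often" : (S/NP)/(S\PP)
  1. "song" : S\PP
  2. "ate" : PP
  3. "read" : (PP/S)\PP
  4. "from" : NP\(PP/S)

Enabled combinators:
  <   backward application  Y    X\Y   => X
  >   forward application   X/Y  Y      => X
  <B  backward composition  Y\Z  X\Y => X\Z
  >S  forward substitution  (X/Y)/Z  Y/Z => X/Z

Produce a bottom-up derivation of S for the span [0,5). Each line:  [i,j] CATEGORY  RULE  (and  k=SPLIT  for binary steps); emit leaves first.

[0,5] S   >
  [0,2] S/NP   >
    [0,1] "often" : (S/NP)/(S\PP)
    [1,2] "song" : S\PP
  [2,5] NP   <
    [2,3] "ate" : PP
    [3,5] NP\PP   <B
      [3,4] "read" : (PP/S)\PP
      [4,5] "from" : NP\(PP/S)

[0,1] (S/NP)/(S\PP)  lex  "often"
[1,2] S\PP  lex  "song"
[0,2] S/NP  >  k=1
[2,3] PP  lex  "ate"
[3,4] (PP/S)\PP  lex  "read"
[4,5] NP\(PP/S)  lex  "from"
[3,5] NP\PP  <B  k=4
[2,5] NP  <  k=3
[0,5] S  >  k=2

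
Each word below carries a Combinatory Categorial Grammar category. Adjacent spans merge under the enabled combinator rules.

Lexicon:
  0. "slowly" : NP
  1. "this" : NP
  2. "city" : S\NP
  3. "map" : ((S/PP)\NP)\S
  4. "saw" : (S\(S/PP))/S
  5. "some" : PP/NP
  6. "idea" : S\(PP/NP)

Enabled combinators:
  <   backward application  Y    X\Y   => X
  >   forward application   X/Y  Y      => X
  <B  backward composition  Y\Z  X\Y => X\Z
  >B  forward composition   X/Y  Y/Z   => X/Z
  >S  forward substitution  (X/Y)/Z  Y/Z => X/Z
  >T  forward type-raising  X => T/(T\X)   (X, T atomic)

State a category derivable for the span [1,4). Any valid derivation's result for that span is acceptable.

[0,7] S   <
  [0,4] S/PP   <
    [0,1] "slowly" : NP
    [1,4] (S/PP)\NP   <
      [1,3] S   <
        [1,2] "this" : NP
        [2,3] "city" : S\NP
      [3,4] "map" : ((S/PP)\NP)\S
  [4,7] S\(S/PP)   >
    [4,5] "saw" : (S\(S/PP))/S
    [5,7] S   <
      [5,6] "some" : PP/NP
      [6,7] "idea" : S\(PP/NP)

(S/PP)\NP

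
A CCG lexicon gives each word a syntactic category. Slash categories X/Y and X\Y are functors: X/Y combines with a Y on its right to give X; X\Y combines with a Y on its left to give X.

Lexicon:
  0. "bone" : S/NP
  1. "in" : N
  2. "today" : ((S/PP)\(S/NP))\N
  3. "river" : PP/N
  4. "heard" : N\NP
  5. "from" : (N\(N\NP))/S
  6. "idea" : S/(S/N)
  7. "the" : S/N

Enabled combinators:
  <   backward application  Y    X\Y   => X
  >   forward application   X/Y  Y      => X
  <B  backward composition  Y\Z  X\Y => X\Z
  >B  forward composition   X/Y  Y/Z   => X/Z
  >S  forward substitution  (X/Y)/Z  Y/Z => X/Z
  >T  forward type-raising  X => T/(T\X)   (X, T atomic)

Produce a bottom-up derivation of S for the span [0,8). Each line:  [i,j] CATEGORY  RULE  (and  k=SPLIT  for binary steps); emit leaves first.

[0,8] S   >
  [0,3] S/PP   <
    [0,1] "bone" : S/NP
    [1,3] (S/PP)\(S/NP)   <
      [1,2] "in" : N
      [2,3] "today" : ((S/PP)\(S/NP))\N
  [3,8] PP   >
    [3,4] "river" : PP/N
    [4,8] N   <
      [4,5] "heard" : N\NP
      [5,8] N\(N\NP)   >
        [5,6] "from" : (N\(N\NP))/S
        [6,8] S   >
          [6,7] "idea" : S/(S/N)
          [7,8] "the" : S/N

[0,1] S/NP  lex  "bone"
[1,2] N  lex  "in"
[2,3] ((S/PP)\(S/NP))\N  lex  "today"
[1,3] (S/PP)\(S/NP)  <  k=2
[0,3] S/PP  <  k=1
[3,4] PP/N  lex  "river"
[4,5] N\NP  lex  "heard"
[5,6] (N\(N\NP))/S  lex  "from"
[6,7] S/(S/N)  lex  "idea"
[7,8] S/N  lex  "the"
[6,8] S  >  k=7
[5,8] N\(N\NP)  >  k=6
[4,8] N  <  k=5
[3,8] PP  >  k=4
[0,8] S  >  k=3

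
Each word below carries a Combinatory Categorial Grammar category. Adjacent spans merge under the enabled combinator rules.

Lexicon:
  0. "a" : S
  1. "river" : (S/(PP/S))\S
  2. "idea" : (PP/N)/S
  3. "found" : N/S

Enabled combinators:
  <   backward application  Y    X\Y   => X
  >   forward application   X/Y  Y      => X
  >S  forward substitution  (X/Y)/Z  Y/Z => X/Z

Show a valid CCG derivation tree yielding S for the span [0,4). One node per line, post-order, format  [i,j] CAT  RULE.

[0,4] S   >
  [0,2] S/(PP/S)   <
    [0,1] "a" : S
    [1,2] "river" : (S/(PP/S))\S
  [2,4] PP/S   >S
    [2,3] "idea" : (PP/N)/S
    [3,4] "found" : N/S

[0,1] S  lex  "a"
[1,2] (S/(PP/S))\S  lex  "river"
[0,2] S/(PP/S)  <  k=1
[2,3] (PP/N)/S  lex  "idea"
[3,4] N/S  lex  "found"
[2,4] PP/S  >S  k=3
[0,4] S  >  k=2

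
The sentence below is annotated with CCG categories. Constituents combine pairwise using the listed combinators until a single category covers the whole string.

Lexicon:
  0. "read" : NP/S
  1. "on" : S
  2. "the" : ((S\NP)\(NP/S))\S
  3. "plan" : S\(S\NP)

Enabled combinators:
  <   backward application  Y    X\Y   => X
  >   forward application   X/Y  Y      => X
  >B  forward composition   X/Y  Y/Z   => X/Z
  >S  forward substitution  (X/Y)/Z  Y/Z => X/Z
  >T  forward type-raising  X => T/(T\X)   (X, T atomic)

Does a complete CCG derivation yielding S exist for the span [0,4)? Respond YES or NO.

YES

[0,4] S   <
  [0,3] S\NP   <
    [0,1] "read" : NP/S
    [1,3] (S\NP)\(NP/S)   <
      [1,2] "on" : S
      [2,3] "the" : ((S\NP)\(NP/S))\S
  [3,4] "plan" : S\(S\NP)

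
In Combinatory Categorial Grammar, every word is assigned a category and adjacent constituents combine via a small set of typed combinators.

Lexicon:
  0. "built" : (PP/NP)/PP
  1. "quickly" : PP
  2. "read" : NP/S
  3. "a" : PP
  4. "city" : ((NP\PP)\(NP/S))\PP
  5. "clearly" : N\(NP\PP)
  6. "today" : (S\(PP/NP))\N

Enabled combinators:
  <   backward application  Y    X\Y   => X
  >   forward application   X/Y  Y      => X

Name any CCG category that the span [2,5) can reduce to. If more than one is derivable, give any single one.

[0,7] S   <
  [0,2] PP/NP   >
    [0,1] "built" : (PP/NP)/PP
    [1,2] "quickly" : PP
  [2,7] S\(PP/NP)   <
    [2,6] N   <
      [2,5] NP\PP   <
        [2,3] "read" : NP/S
        [3,5] (NP\PP)\(NP/S)   <
          [3,4] "a" : PP
          [4,5] "city" : ((NP\PP)\(NP/S))\PP
      [5,6] "clearly" : N\(NP\PP)
    [6,7] "today" : (S\(PP/NP))\N

NP\PP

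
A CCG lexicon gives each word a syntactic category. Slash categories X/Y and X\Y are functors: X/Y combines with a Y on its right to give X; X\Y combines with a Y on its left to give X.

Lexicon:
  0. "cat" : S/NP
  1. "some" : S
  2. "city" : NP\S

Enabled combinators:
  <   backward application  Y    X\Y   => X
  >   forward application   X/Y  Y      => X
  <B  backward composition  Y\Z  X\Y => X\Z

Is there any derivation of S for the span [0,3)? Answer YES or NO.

[0,3] S   >
  [0,1] "cat" : S/NP
  [1,3] NP   <
    [1,2] "some" : S
    [2,3] "city" : NP\S

YES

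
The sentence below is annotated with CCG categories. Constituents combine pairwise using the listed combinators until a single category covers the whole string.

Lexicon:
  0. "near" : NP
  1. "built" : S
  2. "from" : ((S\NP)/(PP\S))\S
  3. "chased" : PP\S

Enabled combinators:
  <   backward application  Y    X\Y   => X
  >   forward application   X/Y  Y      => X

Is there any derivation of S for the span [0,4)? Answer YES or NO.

YES

[0,4] S   <
  [0,1] "near" : NP
  [1,4] S\NP   >
    [1,3] (S\NP)/(PP\S)   <
      [1,2] "built" : S
      [2,3] "from" : ((S\NP)/(PP\S))\S
    [3,4] "chased" : PP\S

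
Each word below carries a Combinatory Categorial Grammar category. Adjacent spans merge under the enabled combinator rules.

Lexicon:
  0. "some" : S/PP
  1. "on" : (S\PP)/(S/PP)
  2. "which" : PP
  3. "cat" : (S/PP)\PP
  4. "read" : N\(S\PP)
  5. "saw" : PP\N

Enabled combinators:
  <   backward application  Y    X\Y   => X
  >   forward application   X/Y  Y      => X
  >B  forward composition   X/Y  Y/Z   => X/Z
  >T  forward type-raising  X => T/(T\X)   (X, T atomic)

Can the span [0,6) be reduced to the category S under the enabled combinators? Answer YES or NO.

[0,6] S   >
  [0,1] "some" : S/PP
  [1,6] PP   <
    [1,5] N   <
      [1,4] S\PP   >
        [1,2] "on" : (S\PP)/(S/PP)
        [2,4] S/PP   <
          [2,3] "which" : PP
          [3,4] "cat" : (S/PP)\PP
      [4,5] "read" : N\(S\PP)
    [5,6] "saw" : PP\N

YES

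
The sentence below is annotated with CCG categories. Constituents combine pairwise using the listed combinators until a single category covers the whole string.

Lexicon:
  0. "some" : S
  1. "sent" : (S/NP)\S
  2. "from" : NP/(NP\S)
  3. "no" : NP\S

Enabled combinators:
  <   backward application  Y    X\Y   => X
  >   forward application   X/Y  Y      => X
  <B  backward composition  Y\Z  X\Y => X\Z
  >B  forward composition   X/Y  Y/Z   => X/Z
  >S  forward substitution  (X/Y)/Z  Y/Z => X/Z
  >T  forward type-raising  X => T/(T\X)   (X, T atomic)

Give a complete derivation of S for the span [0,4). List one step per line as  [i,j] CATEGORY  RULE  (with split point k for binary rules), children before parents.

[0,1] S  lex  "some"
[1,2] (S/NP)\S  lex  "sent"
[0,2] S/NP  <  k=1
[2,3] NP/(NP\S)  lex  "from"
[3,4] NP\S  lex  "no"
[2,4] NP  >  k=3
[0,4] S  >  k=2

[0,4] S   >
  [0,2] S/NP   <
    [0,1] "some" : S
    [1,2] "sent" : (S/NP)\S
  [2,4] NP   >
    [2,3] "from" : NP/(NP\S)
    [3,4] "no" : NP\S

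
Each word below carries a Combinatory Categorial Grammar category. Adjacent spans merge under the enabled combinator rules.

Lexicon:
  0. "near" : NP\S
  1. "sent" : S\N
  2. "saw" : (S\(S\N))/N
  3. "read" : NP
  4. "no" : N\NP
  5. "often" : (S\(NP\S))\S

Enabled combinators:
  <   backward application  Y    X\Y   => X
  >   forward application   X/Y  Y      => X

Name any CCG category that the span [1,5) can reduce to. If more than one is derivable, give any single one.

S

[0,6] S   <
  [0,1] "near" : NP\S
  [1,6] S\(NP\S)   <
    [1,5] S   <
      [1,2] "sent" : S\N
      [2,5] S\(S\N)   >
        [2,3] "saw" : (S\(S\N))/N
        [3,5] N   <
          [3,4] "read" : NP
          [4,5] "no" : N\NP
    [5,6] "often" : (S\(NP\S))\S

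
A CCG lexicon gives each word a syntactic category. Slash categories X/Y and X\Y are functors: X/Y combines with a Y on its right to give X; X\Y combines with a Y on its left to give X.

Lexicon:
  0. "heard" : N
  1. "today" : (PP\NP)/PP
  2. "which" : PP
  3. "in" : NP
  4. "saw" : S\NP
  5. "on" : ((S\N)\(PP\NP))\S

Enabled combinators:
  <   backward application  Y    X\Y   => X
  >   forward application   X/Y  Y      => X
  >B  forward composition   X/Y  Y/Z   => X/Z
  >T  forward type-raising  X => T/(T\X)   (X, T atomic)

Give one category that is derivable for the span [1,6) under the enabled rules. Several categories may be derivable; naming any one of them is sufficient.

[0,6] S   >
  [0,1] S/(S\N)   >T
    [0,1] "heard" : N
  [1,6] S\N   <
    [1,3] PP\NP   >
      [1,2] "today" : (PP\NP)/PP
      [2,3] "which" : PP
    [3,6] (S\N)\(PP\NP)   <
      [3,5] S   <
        [3,4] "in" : NP
        [4,5] "saw" : S\NP
      [5,6] "on" : ((S\N)\(PP\NP))\S

S\N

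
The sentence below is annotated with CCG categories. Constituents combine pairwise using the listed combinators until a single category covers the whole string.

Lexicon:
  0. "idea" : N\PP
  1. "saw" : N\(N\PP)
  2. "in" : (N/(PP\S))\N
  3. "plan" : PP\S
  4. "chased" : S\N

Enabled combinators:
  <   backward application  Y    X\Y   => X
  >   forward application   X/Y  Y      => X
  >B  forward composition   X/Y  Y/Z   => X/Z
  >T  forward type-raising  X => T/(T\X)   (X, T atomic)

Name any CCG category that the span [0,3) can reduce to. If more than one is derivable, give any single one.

N/(PP\S)

[0,5] S   <
  [0,4] N   >
    [0,3] N/(PP\S)   <
      [0,2] N   <
        [0,1] "idea" : N\PP
        [1,2] "saw" : N\(N\PP)
      [2,3] "in" : (N/(PP\S))\N
    [3,4] "plan" : PP\S
  [4,5] "chased" : S\N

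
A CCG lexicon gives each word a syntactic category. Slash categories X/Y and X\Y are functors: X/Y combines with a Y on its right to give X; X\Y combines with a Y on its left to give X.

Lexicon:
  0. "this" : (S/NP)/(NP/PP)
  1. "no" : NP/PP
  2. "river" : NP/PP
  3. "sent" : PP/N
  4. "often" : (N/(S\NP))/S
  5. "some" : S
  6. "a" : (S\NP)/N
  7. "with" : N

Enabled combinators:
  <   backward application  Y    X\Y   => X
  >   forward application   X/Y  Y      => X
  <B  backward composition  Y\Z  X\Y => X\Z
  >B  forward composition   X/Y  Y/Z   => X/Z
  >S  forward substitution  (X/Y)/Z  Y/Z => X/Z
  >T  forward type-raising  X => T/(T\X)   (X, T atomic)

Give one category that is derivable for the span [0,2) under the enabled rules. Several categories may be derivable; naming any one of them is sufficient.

S/NP

[0,8] S   >
  [0,2] S/NP   >
    [0,1] "this" : (S/NP)/(NP/PP)
    [1,2] "no" : NP/PP
  [2,8] NP   >
    [2,4] NP/N   >B
      [2,3] "river" : NP/PP
      [3,4] "sent" : PP/N
    [4,8] N   >
      [4,6] N/(S\NP)   >
        [4,5] "often" : (N/(S\NP))/S
        [5,6] "some" : S
      [6,8] S\NP   >
        [6,7] "a" : (S\NP)/N
        [7,8] "with" : N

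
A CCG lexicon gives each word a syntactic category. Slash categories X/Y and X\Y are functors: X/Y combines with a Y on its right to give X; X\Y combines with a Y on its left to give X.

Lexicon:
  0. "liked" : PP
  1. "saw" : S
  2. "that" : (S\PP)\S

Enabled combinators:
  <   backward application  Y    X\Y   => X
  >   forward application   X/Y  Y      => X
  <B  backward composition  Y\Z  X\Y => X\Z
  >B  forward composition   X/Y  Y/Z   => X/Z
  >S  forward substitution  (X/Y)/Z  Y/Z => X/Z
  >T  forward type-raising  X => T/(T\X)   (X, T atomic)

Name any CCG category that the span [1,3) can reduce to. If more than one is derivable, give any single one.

[0,3] S   >
  [0,1] S/(S\PP)   >T
    [0,1] "liked" : PP
  [1,3] S\PP   <
    [1,2] "saw" : S
    [2,3] "that" : (S\PP)\S

S\PP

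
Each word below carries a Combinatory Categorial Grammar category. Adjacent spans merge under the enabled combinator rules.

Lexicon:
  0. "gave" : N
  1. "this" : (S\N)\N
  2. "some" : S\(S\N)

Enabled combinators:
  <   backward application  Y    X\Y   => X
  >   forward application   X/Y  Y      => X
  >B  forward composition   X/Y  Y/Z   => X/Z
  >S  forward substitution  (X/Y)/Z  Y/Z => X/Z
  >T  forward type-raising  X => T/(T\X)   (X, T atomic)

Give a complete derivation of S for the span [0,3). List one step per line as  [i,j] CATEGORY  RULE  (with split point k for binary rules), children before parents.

[0,1] N  lex  "gave"
[1,2] (S\N)\N  lex  "this"
[0,2] S\N  <  k=1
[2,3] S\(S\N)  lex  "some"
[0,3] S  <  k=2

[0,3] S   <
  [0,2] S\N   <
    [0,1] "gave" : N
    [1,2] "this" : (S\N)\N
  [2,3] "some" : S\(S\N)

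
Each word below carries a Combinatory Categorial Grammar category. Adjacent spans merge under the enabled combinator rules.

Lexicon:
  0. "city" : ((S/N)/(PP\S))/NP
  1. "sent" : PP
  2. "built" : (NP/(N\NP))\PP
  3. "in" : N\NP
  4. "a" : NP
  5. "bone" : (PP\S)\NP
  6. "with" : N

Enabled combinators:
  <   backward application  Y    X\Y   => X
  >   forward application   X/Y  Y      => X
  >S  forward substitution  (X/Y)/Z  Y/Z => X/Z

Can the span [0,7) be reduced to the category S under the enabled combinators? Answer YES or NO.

YES

[0,7] S   >
  [0,6] S/N   >
    [0,4] (S/N)/(PP\S)   >
      [0,1] "city" : ((S/N)/(PP\S))/NP
      [1,4] NP   >
        [1,3] NP/(N\NP)   <
          [1,2] "sent" : PP
          [2,3] "built" : (NP/(N\NP))\PP
        [3,4] "in" : N\NP
    [4,6] PP\S   <
      [4,5] "a" : NP
      [5,6] "bone" : (PP\S)\NP
  [6,7] "with" : N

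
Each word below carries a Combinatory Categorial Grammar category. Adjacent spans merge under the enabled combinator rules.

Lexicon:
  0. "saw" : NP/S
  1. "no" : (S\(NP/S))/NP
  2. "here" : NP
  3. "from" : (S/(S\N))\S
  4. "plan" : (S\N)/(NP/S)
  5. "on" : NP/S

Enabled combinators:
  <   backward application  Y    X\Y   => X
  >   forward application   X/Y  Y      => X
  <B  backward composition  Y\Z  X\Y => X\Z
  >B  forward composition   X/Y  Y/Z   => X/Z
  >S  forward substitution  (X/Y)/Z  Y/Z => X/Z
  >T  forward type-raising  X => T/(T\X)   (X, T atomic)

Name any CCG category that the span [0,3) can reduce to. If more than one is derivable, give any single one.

[0,6] S   >
  [0,4] S/(S\N)   <
    [0,3] S   <
      [0,1] "saw" : NP/S
      [1,3] S\(NP/S)   >
        [1,2] "no" : (S\(NP/S))/NP
        [2,3] "here" : NP
    [3,4] "from" : (S/(S\N))\S
  [4,6] S\N   >
    [4,5] "plan" : (S\N)/(NP/S)
    [5,6] "on" : NP/S

S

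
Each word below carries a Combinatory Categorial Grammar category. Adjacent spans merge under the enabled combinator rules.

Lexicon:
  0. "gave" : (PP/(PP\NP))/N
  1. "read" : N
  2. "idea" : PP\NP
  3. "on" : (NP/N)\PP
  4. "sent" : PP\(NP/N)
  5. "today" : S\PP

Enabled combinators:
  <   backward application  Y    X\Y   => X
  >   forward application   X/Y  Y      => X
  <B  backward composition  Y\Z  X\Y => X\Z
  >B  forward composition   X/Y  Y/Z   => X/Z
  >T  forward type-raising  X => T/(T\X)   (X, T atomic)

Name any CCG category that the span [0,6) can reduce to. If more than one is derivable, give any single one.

[0,6] S   <
  [0,3] PP   >
    [0,2] PP/(PP\NP)   >
      [0,1] "gave" : (PP/(PP\NP))/N
      [1,2] "read" : N
    [2,3] "idea" : PP\NP
  [3,6] S\PP   <B
    [3,5] PP\PP   <B
      [3,4] "on" : (NP/N)\PP
      [4,5] "sent" : PP\(NP/N)
    [5,6] "today" : S\PP

S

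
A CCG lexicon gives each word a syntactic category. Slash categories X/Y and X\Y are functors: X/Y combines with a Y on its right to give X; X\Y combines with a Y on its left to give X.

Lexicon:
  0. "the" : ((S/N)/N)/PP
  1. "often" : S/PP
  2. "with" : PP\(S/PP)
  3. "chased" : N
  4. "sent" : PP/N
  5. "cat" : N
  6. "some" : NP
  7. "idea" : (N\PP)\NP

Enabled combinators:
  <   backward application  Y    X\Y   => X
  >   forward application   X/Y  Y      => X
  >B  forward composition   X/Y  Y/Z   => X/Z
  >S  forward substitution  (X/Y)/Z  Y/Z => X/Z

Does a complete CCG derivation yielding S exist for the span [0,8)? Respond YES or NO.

YES

[0,8] S   >
  [0,4] S/N   >
    [0,3] (S/N)/N   >
      [0,1] "the" : ((S/N)/N)/PP
      [1,3] PP   <
        [1,2] "often" : S/PP
        [2,3] "with" : PP\(S/PP)
    [3,4] "chased" : N
  [4,8] N   <
    [4,6] PP   >
      [4,5] "sent" : PP/N
      [5,6] "cat" : N
    [6,8] N\PP   <
      [6,7] "some" : NP
      [7,8] "idea" : (N\PP)\NP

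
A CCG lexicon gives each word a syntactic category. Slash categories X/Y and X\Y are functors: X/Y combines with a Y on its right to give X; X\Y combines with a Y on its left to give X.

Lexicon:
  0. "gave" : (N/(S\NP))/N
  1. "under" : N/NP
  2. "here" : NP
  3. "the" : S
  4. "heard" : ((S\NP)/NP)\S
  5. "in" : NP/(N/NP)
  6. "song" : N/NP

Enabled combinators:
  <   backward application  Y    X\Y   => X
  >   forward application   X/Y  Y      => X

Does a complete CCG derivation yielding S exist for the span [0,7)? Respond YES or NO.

(N/(S\NP))/N N/NP NP S ((S\NP)/NP)\S NP/(N/NP) N/NP
CKY chart[0,7] = {N}; S ∉ chart

NO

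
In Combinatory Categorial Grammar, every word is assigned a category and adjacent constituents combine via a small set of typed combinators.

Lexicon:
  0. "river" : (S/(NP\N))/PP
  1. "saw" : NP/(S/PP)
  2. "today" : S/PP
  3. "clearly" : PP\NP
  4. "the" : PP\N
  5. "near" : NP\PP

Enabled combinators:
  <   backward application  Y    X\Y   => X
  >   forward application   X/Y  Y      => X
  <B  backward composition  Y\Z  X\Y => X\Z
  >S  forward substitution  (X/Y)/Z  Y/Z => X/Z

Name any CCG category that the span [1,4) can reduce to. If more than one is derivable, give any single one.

[0,6] S   >
  [0,4] S/(NP\N)   >
    [0,1] "river" : (S/(NP\N))/PP
    [1,4] PP   <
      [1,3] NP   >
        [1,2] "saw" : NP/(S/PP)
        [2,3] "today" : S/PP
      [3,4] "clearly" : PP\NP
  [4,6] NP\N   <B
    [4,5] "the" : PP\N
    [5,6] "near" : NP\PP

PP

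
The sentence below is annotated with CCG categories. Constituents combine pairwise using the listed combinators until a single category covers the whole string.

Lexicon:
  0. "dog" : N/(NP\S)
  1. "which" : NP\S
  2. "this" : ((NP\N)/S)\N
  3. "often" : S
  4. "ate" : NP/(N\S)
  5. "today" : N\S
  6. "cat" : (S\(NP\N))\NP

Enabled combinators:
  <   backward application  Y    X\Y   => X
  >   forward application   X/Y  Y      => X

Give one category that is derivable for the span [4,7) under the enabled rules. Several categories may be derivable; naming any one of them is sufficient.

S\(NP\N)

[0,7] S   <
  [0,4] NP\N   >
    [0,3] (NP\N)/S   <
      [0,2] N   >
        [0,1] "dog" : N/(NP\S)
        [1,2] "which" : NP\S
      [2,3] "this" : ((NP\N)/S)\N
    [3,4] "often" : S
  [4,7] S\(NP\N)   <
    [4,6] NP   >
      [4,5] "ate" : NP/(N\S)
      [5,6] "today" : N\S
    [6,7] "cat" : (S\(NP\N))\NP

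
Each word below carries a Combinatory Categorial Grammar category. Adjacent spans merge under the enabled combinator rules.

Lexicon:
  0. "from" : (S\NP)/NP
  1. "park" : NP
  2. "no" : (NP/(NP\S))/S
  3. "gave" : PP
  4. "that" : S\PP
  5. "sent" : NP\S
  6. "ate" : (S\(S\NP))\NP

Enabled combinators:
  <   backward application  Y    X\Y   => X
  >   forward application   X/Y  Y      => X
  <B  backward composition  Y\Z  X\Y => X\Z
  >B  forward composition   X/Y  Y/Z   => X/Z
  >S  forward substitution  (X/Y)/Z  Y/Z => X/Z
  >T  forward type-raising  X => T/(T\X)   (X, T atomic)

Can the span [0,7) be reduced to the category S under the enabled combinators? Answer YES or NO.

YES

[0,7] S   <
  [0,2] S\NP   >
    [0,1] "from" : (S\NP)/NP
    [1,2] "park" : NP
  [2,7] S\(S\NP)   <
    [2,6] NP   >
      [2,5] NP/(NP\S)   >
        [2,3] "no" : (NP/(NP\S))/S
        [3,5] S   <
          [3,4] "gave" : PP
          [4,5] "that" : S\PP
      [5,6] "sent" : NP\S
    [6,7] "ate" : (S\(S\NP))\NP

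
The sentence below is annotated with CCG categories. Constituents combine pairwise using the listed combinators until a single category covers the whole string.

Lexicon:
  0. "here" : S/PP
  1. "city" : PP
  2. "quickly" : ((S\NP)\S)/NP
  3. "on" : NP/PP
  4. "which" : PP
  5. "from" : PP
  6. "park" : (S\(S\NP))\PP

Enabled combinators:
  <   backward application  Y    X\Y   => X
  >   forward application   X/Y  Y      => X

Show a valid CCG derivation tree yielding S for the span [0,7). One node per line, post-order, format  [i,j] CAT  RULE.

[0,1] S/PP  lex  "here"
[1,2] PP  lex  "city"
[0,2] S  >  k=1
[2,3] ((S\NP)\S)/NP  lex  "quickly"
[3,4] NP/PP  lex  "on"
[4,5] PP  lex  "which"
[3,5] NP  >  k=4
[2,5] (S\NP)\S  >  k=3
[0,5] S\NP  <  k=2
[5,6] PP  lex  "from"
[6,7] (S\(S\NP))\PP  lex  "park"
[5,7] S\(S\NP)  <  k=6
[0,7] S  <  k=5

[0,7] S   <
  [0,5] S\NP   <
    [0,2] S   >
      [0,1] "here" : S/PP
      [1,2] "city" : PP
    [2,5] (S\NP)\S   >
      [2,3] "quickly" : ((S\NP)\S)/NP
      [3,5] NP   >
        [3,4] "on" : NP/PP
        [4,5] "which" : PP
  [5,7] S\(S\NP)   <
    [5,6] "from" : PP
    [6,7] "park" : (S\(S\NP))\PP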